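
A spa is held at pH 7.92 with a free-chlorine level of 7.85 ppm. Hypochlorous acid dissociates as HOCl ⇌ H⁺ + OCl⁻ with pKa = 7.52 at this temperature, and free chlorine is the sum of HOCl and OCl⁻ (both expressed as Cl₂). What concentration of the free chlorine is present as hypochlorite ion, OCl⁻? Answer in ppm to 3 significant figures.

5.61 ppm

[OCl⁻]/[HOCl] = 10^(pH − pKa) = 10^(7.92 − 7.52) = 10^0.40 = 2.512.
Fraction as HOCl = 1 / (1 + 2.512) = 0.2847.
OCl⁻ = (1 − 0.2847) × 7.85 ppm = 5.615 ppm.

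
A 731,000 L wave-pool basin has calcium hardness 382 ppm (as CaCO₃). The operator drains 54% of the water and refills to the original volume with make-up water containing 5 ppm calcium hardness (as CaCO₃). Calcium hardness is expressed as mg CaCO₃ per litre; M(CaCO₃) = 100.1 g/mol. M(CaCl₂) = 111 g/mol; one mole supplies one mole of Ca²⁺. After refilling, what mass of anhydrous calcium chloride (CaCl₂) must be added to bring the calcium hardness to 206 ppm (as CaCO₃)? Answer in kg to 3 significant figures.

After draining 54% and refilling: 382 × 0.46 + 5 × 0.54 = 178.42 ppm.
Deficit to target: 206 − 178.42 = 27.58 mg/L.
As CaCO₃: 27.58 mg/L × 731,000 L = 20,160 g; ÷ 100.1 = 201.4 mol Ca²⁺.
Mass: 201.4 × 111 = 22,360 g.

22.4 kg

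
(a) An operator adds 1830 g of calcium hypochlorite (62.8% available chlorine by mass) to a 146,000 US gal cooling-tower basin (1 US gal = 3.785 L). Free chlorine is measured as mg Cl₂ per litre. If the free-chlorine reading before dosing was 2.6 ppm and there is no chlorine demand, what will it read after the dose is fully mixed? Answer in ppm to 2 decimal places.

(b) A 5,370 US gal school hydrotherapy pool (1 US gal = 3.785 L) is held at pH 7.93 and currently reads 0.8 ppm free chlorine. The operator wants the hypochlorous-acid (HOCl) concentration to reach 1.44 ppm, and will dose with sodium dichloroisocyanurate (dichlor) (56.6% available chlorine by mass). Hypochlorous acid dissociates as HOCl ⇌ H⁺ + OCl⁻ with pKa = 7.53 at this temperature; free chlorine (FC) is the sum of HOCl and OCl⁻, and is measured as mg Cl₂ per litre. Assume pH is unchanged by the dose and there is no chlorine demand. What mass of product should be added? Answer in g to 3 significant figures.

(a) Volume: 146,000 US gal × 3.785 L/gal = 552,610 L.
(a) Available chlorine delivered: 1830 g × 0.628 = 1149 g as Cl₂.
(a) Concentration rise: 1149 g / 552,610 L = 2.08 mg/L = 2.08 ppm.
(a) Final FC: 2.6 + 2.08 = 4.68 ppm.

(b) Volume: 5,370 US gal × 3.785 L/gal = 20,325 L.
(b) [OCl⁻]/[HOCl] = 10^(pH − pKa) = 10^(7.93 − 7.53) = 2.512; fraction as HOCl = 1/(1 + 2.512) = 0.2847.
(b) Free chlorine required for 1.44 ppm HOCl: 1.44 / 0.2847 = 5.057 ppm.
(b) FC to add: 5.057 − 0.8 = 4.257 mg/L as Cl₂.
(b) Cl₂ equivalent: 4.257 mg/L × 20,325 L = 86.53 g.
(b) Product at 56.6% available Cl: 86.53 / 0.566 = 152.9 g.

(a) 4.68 ppm; (b) 153 g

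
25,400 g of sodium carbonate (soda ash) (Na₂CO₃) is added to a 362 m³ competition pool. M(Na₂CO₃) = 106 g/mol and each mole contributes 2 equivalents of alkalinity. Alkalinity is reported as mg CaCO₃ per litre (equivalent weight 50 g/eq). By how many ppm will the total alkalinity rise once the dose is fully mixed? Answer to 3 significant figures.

Volume: 362 m³ = 362,000 L.
Moles of Na₂CO₃: 25,400 g ÷ 106 g/mol = 239.6 mol → 479.2 eq of alkalinity.
As CaCO₃: 479.2 eq × 50 g/eq = 23,960 g.
Rise: 23,960 g / 362,000 L × 1000 = 66.19 mg/L.

66.2 ppm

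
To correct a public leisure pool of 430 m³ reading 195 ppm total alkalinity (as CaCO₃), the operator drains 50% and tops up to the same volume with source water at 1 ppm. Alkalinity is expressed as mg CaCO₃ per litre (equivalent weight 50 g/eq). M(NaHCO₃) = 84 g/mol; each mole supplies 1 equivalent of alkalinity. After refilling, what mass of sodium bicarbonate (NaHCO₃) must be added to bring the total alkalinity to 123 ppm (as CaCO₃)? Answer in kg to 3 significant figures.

Volume: 430 m³ = 430,000 L.
After draining 50% and refilling: 195 × 0.50 + 1 × 0.50 = 98 ppm.
Deficit to target: 123 − 98 = 25 mg/L.
As CaCO₃: 25 mg/L × 430,000 L = 10,750 g; ÷ 50 g/eq ÷ 1 = 215 mol NaHCO₃.
Mass: 215 × 84 = 18,060 g.

18.1 kg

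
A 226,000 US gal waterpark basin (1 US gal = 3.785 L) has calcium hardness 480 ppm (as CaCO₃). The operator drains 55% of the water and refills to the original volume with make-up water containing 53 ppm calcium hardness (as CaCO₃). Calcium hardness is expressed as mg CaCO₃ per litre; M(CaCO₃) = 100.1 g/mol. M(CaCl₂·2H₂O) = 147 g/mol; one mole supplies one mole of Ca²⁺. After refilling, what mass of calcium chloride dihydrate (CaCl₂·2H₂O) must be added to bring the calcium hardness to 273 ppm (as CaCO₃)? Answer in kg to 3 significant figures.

35.0 kg

Volume: 226,000 US gal × 3.785 L/gal = 855,410 L.
After draining 55% and refilling: 480 × 0.45 + 53 × 0.55 = 245.15 ppm.
Deficit to target: 273 − 245.15 = 27.85 mg/L.
As CaCO₃: 27.85 mg/L × 855,410 L = 23,820 g; ÷ 100.1 = 238 mol Ca²⁺.
Mass: 238 × 147 = 34,990 g.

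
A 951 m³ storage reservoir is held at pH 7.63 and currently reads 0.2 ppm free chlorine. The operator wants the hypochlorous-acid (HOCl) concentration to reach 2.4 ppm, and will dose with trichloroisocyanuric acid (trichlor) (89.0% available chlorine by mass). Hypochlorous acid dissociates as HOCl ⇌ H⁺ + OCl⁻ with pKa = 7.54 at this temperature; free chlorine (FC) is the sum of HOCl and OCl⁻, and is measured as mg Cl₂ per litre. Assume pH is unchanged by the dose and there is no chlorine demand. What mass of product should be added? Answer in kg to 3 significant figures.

5.51 kg

Volume: 951 m³ = 951,000 L.
[OCl⁻]/[HOCl] = 10^(pH − pKa) = 10^(7.63 − 7.54) = 1.23; fraction as HOCl = 1/(1 + 1.23) = 0.4484.
Free chlorine required for 2.4 ppm HOCl: 2.4 / 0.4484 = 5.353 ppm.
FC to add: 5.353 − 0.2 = 5.153 mg/L as Cl₂.
Cl₂ equivalent: 5.153 mg/L × 951,000 L = 4900 g.
Product at 89.0% available Cl: 4900 / 0.89 = 5506 g.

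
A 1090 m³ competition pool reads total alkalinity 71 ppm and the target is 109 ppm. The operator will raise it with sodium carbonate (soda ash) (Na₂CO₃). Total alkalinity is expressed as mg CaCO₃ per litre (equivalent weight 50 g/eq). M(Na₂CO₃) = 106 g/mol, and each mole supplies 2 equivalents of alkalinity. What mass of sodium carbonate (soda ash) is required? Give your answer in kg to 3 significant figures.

Volume: 1090 m³ = 1,090,000 L.
Alkalinity to add: (109 − 71) = 38 mg/L as CaCO₃ × 1,090,000 L = 41,420 g as CaCO₃.
Equivalents: 41,420 g ÷ 50 g/eq = 828.4 eq.
Each mole of Na₂CO₃ supplies 2 eq, so 828.4 / 2 = 414.2 mol.
Mass: 414.2 mol × 106 g/mol = 43,910 g.

43.9 kg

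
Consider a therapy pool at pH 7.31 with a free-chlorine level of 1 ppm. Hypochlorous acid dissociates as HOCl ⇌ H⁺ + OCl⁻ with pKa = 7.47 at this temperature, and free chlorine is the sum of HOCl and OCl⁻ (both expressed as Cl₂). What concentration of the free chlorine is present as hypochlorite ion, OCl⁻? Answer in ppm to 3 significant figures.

[OCl⁻]/[HOCl] = 10^(pH − pKa) = 10^(7.31 − 7.47) = 10^-0.16 = 0.6918.
Fraction as HOCl = 1 / (1 + 0.6918) = 0.5911.
OCl⁻ = (1 − 0.5911) × 1 ppm = 0.4089 ppm.

0.409 ppm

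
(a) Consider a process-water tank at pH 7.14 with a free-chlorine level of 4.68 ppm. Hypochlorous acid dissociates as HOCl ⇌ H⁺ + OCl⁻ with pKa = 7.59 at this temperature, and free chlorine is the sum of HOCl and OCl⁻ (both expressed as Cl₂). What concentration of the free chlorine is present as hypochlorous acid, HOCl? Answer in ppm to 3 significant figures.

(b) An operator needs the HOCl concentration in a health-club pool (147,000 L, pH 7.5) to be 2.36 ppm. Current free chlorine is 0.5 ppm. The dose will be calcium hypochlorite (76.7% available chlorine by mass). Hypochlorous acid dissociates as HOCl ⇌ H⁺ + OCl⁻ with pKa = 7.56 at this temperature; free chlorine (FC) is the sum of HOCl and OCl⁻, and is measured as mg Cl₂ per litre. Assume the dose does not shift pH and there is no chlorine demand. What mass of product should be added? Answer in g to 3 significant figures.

(a) 3.45 ppm; (b) 750 g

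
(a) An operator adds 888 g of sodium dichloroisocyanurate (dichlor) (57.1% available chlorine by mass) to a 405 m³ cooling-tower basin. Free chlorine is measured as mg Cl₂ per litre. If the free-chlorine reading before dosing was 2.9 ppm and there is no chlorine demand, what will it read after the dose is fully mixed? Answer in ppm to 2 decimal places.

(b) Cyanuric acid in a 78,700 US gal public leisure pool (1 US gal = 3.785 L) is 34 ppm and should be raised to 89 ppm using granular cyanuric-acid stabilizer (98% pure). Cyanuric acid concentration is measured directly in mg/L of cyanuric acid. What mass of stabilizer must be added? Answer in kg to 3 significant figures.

(a) 4.15 ppm; (b) 16.7 kg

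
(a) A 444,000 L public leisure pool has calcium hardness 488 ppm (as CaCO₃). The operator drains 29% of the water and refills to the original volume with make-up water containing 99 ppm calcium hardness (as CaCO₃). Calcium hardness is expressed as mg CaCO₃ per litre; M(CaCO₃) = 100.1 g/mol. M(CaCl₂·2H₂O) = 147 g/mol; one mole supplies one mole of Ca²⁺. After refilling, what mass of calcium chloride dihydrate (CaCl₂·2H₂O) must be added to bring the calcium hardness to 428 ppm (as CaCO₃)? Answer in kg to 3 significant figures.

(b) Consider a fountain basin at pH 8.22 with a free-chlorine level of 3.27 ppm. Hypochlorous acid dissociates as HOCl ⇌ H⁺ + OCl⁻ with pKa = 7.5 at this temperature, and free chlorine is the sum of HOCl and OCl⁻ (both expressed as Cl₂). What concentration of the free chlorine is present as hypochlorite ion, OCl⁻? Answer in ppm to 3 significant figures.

(a) 34.4 kg; (b) 2.75 ppm

(a) After draining 29% and refilling: 488 × 0.71 + 99 × 0.29 = 375.19 ppm.
(a) Deficit to target: 428 − 375.19 = 52.81 mg/L.
(a) As CaCO₃: 52.81 mg/L × 444,000 L = 23,450 g; ÷ 100.1 = 234.2 mol Ca²⁺.
(a) Mass: 234.2 × 147 = 34,430 g.

(b) [OCl⁻]/[HOCl] = 10^(pH − pKa) = 10^(8.22 − 7.5) = 10^0.72 = 5.248.
(b) Fraction as HOCl = 1 / (1 + 5.248) = 0.16.
(b) OCl⁻ = (1 − 0.16) × 3.27 ppm = 2.747 ppm.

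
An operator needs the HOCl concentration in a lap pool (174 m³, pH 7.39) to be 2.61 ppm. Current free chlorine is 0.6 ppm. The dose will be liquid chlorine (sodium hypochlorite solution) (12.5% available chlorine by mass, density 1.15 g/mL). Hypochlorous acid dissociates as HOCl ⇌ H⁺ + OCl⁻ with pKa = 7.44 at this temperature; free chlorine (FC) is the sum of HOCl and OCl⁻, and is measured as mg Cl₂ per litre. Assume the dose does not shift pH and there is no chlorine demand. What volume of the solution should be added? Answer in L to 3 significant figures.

Volume: 174 m³ = 174,000 L.
[OCl⁻]/[HOCl] = 10^(pH − pKa) = 10^(7.39 − 7.44) = 0.8913; fraction as HOCl = 1/(1 + 0.8913) = 0.5288.
Free chlorine required for 2.61 ppm HOCl: 2.61 / 0.5288 = 4.936 ppm.
FC to add: 4.936 − 0.6 = 4.336 mg/L as Cl₂.
Cl₂ equivalent: 4.336 mg/L × 174,000 L = 754.5 g.
Product at 12.5% available Cl: 754.5 / 0.125 = 6036 g.
Volume: 6036 g ÷ 1.15 g/mL = 5249 mL.

5.25 L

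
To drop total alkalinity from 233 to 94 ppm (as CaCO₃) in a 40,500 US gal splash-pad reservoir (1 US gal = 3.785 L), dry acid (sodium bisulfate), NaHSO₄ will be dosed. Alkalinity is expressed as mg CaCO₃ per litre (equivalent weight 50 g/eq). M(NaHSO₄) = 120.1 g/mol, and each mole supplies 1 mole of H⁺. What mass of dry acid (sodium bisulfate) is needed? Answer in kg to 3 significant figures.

Volume: 40,500 US gal × 3.785 L/gal = 153,292 L.
Alkalinity to neutralize: (233 − 94) = 139 mg/L as CaCO₃ × 153,292 L = 21,310 g as CaCO₃.
Equivalents of H⁺ required: 21,310 ÷ 50 g/eq = 426.2 eq = 426.2 mol NaHSO₄.
Mass of NaHSO₄: 426.2 × 120.1 = 51,180 g.

51.2 kg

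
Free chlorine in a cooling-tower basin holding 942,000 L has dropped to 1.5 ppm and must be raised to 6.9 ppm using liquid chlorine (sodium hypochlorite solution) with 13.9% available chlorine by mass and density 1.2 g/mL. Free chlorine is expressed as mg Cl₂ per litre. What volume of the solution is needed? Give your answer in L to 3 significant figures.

Chlorine deficit: 6.9 − 1.5 = 5.4 ppm = 5.4 mg/L as Cl₂.
Cl₂ equivalent needed: 5.4 mg/L × 942,000 L = 5,087,000 mg = 5087 g.
Product at 13.9% available chlorine: 5087 / 0.139 = 36,600 g.
Volume at density 1.2 g/mL: 36,600 g ÷ 1.2 g/mL = 30,500 mL.

30.5 L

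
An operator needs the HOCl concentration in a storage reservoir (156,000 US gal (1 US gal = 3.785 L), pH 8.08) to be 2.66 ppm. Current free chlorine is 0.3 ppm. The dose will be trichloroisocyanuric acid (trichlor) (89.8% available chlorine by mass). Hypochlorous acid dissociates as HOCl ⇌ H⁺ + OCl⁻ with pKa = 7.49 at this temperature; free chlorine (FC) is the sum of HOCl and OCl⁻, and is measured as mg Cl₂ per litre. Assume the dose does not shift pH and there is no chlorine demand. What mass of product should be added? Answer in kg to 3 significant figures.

8.36 kg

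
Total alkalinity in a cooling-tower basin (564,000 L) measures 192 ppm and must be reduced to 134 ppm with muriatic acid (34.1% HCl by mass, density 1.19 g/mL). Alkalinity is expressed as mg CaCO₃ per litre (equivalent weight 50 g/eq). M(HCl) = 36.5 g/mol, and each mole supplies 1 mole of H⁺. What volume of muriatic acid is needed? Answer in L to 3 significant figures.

58.8 L

Alkalinity to neutralize: (192 − 134) = 58 mg/L as CaCO₃ × 564,000 L = 32,710 g as CaCO₃.
Equivalents of H⁺ required: 32,710 ÷ 50 g/eq = 654.2 eq = 654.2 mol HCl.
Mass of HCl: 654.2 × 36.5 = 23,880 g.
Mass of 34.1% solution: 23,880 / 0.341 = 70,030 g.
Volume: 70,030 g ÷ 1.19 g/mL = 58,850 mL.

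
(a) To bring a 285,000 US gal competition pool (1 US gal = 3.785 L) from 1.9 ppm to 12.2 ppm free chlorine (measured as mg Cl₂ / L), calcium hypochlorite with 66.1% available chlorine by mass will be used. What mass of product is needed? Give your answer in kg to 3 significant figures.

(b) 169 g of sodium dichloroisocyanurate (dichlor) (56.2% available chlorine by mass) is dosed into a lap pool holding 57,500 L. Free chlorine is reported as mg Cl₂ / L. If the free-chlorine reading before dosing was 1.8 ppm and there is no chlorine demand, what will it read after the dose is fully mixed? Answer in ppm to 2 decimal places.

(a) 16.8 kg; (b) 3.45 ppm

(a) Volume: 285,000 US gal × 3.785 L/gal = 1,078,725 L.
(a) Chlorine deficit: 12.2 − 1.9 = 10.3 ppm = 10.3 mg/L as Cl₂.
(a) Cl₂ equivalent needed: 10.3 mg/L × 1,078,725 L = 11,110,000 mg = 11,110 g.
(a) Product at 66.1% available chlorine: 11,110 / 0.661 = 16,810 g.

(b) Available chlorine delivered: 169 g × 0.562 = 94.98 g as Cl₂.
(b) Concentration rise: 94.98 g / 57,500 L = 1.652 mg/L = 1.65 ppm.
(b) Final FC: 1.8 + 1.65 = 3.45 ppm.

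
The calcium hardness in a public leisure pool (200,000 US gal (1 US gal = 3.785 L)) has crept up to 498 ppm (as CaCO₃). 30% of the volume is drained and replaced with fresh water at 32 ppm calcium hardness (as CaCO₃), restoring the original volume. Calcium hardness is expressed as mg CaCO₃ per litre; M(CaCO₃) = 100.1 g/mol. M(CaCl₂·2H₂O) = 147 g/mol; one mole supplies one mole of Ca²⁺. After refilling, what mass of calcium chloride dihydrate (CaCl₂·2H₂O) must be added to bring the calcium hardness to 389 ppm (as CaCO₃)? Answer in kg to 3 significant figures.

Volume: 200,000 US gal × 3.785 L/gal = 757,000 L.
After draining 30% and refilling: 498 × 0.70 + 32 × 0.30 = 358.2 ppm.
Deficit to target: 389 − 358.2 = 30.8 mg/L.
As CaCO₃: 30.8 mg/L × 757,000 L = 23,320 g; ÷ 100.1 = 232.9 mol Ca²⁺.
Mass: 232.9 × 147 = 34,240 g.

34.2 kg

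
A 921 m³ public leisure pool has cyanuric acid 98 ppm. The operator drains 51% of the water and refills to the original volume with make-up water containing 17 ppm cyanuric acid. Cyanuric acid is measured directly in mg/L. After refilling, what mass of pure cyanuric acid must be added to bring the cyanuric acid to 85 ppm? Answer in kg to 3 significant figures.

26.1 kg

Volume: 921 m³ = 921,000 L.
After draining 51% and refilling: 98 × 0.49 + 17 × 0.51 = 56.69 ppm.
Deficit to target: 85 − 56.69 = 28.31 mg/L.
Mass: 28.31 mg/L × 921,000 L = 26,070 g cyanuric acid.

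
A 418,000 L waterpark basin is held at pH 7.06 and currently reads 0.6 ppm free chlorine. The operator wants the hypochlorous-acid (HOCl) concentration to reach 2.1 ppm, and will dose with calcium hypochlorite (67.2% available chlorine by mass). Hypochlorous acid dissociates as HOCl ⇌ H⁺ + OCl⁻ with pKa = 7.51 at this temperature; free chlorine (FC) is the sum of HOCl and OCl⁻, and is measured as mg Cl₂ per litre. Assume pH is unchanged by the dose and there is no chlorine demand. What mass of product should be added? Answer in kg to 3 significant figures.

1.40 kg

[OCl⁻]/[HOCl] = 10^(pH − pKa) = 10^(7.06 − 7.51) = 0.3548; fraction as HOCl = 1/(1 + 0.3548) = 0.7381.
Free chlorine required for 2.1 ppm HOCl: 2.1 / 0.7381 = 2.845 ppm.
FC to add: 2.845 − 0.6 = 2.245 mg/L as Cl₂.
Cl₂ equivalent: 2.245 mg/L × 418,000 L = 938.5 g.
Product at 67.2% available Cl: 938.5 / 0.672 = 1397 g.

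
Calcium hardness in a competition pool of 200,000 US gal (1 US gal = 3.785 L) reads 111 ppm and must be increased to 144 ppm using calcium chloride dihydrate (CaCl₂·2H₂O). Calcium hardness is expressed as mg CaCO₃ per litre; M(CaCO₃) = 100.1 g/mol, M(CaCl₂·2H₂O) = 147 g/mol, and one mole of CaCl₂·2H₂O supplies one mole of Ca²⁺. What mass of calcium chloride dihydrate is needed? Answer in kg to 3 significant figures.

36.7 kg

Volume: 200,000 US gal × 3.785 L/gal = 757,000 L.
Hardness to add: (144 − 111) = 33 mg/L as CaCO₃ × 757,000 L = 24,980 g as CaCO₃.
Moles of Ca²⁺ (1 mol Ca²⁺ ≡ 1 mol CaCO₃): 24,980 / 100.1 g/mol = 249.6 mol.
Mass of CaCl₂·2H₂O: 249.6 × 147 = 36,690 g.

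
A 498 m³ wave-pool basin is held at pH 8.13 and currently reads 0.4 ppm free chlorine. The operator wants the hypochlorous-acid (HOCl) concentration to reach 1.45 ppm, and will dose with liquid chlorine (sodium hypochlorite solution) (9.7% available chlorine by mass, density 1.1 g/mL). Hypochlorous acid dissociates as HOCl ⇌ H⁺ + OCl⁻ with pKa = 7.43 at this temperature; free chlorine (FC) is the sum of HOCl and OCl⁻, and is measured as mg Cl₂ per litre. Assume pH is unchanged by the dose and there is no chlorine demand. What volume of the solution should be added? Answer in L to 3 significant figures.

38.8 L

Volume: 498 m³ = 498,000 L.
[OCl⁻]/[HOCl] = 10^(pH − pKa) = 10^(8.13 − 7.43) = 5.012; fraction as HOCl = 1/(1 + 5.012) = 0.1663.
Free chlorine required for 1.45 ppm HOCl: 1.45 / 0.1663 = 8.717 ppm.
FC to add: 8.717 − 0.4 = 8.317 mg/L as Cl₂.
Cl₂ equivalent: 8.317 mg/L × 498,000 L = 4142 g.
Product at 9.7% available Cl: 4142 / 0.097 = 42,700 g.
Volume: 42,700 g ÷ 1.1 g/mL = 38,820 mL.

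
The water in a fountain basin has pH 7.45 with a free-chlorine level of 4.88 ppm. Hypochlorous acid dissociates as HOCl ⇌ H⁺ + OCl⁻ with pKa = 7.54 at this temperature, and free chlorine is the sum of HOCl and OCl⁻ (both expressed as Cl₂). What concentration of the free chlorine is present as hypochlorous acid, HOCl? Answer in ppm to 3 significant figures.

2.69 ppm

[OCl⁻]/[HOCl] = 10^(pH − pKa) = 10^(7.45 − 7.54) = 10^-0.09 = 0.8128.
Fraction as HOCl = 1 / (1 + 0.8128) = 0.5516.
HOCl = 0.5516 × 4.88 ppm = 2.692 ppm.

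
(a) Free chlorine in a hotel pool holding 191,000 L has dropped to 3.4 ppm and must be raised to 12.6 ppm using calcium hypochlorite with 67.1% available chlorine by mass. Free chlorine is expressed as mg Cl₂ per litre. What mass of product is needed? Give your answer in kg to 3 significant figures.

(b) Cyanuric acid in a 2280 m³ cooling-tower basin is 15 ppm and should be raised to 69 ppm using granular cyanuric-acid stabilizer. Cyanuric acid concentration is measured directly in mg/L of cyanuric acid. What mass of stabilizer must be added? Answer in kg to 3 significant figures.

(a) 2.62 kg; (b) 123 kg

(a) Chlorine deficit: 12.6 − 3.4 = 9.2 ppm = 9.2 mg/L as Cl₂.
(a) Cl₂ equivalent needed: 9.2 mg/L × 191,000 L = 1,757,000 mg = 1757 g.
(a) Product at 67.1% available chlorine: 1757 / 0.671 = 2619 g.

(b) Volume: 2280 m³ = 2,280,000 L.
(b) CYA to add: (69 − 15) = 54 mg/L × 2,280,000 L = 123,100 g cyanuric acid.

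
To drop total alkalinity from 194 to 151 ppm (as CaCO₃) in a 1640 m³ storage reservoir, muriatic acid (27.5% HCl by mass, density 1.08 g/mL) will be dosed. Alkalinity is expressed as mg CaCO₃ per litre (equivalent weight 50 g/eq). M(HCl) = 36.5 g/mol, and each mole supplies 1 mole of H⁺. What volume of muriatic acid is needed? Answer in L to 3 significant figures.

173 L

Volume: 1640 m³ = 1,640,000 L.
Alkalinity to neutralize: (194 − 151) = 43 mg/L as CaCO₃ × 1,640,000 L = 70,520 g as CaCO₃.
Equivalents of H⁺ required: 70,520 ÷ 50 g/eq = 1410 eq = 1410 mol HCl.
Mass of HCl: 1410 × 36.5 = 51,480 g.
Mass of 27.5% solution: 51,480 / 0.275 = 187,200 g.
Volume: 187,200 g ÷ 1.08 g/mL = 173,300 mL.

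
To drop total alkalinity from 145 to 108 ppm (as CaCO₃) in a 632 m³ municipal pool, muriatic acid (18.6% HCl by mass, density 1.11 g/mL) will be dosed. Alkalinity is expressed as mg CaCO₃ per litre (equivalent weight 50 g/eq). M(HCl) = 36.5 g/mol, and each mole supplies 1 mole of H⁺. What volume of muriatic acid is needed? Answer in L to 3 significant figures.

Volume: 632 m³ = 632,000 L.
Alkalinity to neutralize: (145 − 108) = 37 mg/L as CaCO₃ × 632,000 L = 23,380 g as CaCO₃.
Equivalents of H⁺ required: 23,380 ÷ 50 g/eq = 467.7 eq = 467.7 mol HCl.
Mass of HCl: 467.7 × 36.5 = 17,070 g.
Mass of 18.6% solution: 17,070 / 0.186 = 91,780 g.
Volume: 91,780 g ÷ 1.11 g/mL = 82,680 mL.

82.7 L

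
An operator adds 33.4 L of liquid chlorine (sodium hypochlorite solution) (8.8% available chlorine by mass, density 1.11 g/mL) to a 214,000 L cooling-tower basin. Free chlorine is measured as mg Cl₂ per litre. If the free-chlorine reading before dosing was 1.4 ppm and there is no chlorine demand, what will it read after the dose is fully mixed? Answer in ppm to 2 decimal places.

Mass of solution: 33.4 L × 1000 mL/L × 1.11 g/mL = 37,070 g.
Available chlorine delivered: 37,070 g × 0.088 = 3263 g as Cl₂.
Concentration rise: 3263 g / 214,000 L = 15.25 mg/L = 15.25 ppm.
Final FC: 1.4 + 15.25 = 16.65 ppm.

16.65 ppm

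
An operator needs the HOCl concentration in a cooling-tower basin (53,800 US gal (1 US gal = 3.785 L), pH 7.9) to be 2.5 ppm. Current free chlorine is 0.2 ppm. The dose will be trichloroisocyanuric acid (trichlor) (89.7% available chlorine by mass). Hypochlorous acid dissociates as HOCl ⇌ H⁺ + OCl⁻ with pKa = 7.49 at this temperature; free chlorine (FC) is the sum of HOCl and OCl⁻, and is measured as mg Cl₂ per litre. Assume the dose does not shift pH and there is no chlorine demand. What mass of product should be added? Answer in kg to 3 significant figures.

1.98 kg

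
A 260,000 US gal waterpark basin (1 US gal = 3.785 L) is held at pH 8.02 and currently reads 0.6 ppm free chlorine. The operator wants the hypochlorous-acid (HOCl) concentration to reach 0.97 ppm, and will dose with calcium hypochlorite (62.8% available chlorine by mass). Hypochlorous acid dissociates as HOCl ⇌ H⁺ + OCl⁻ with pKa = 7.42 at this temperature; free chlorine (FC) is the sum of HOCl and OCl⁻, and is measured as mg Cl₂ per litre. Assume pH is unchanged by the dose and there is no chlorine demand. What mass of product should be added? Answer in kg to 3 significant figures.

Volume: 260,000 US gal × 3.785 L/gal = 984,100 L.
[OCl⁻]/[HOCl] = 10^(pH − pKa) = 10^(8.02 − 7.42) = 3.981; fraction as HOCl = 1/(1 + 3.981) = 0.2008.
Free chlorine required for 0.97 ppm HOCl: 0.97 / 0.2008 = 4.832 ppm.
FC to add: 4.832 − 0.6 = 4.232 mg/L as Cl₂.
Cl₂ equivalent: 4.232 mg/L × 984,100 L = 4164 g.
Product at 62.8% available Cl: 4164 / 0.628 = 6631 g.

6.63 kg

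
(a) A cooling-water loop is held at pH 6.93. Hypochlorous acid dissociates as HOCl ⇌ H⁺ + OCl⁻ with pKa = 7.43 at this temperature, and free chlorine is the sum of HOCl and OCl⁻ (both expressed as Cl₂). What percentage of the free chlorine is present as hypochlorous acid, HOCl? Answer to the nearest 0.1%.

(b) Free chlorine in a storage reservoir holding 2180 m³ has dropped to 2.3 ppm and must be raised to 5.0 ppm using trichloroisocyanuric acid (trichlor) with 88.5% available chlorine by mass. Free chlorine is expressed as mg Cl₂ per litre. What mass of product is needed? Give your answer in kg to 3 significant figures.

(a) [OCl⁻]/[HOCl] = 10^(pH − pKa) = 10^(6.93 − 7.43) = 10^-0.50 = 0.3162.
(a) Fraction as HOCl = 1 / (1 + 0.3162) = 0.7597.

(b) Volume: 2180 m³ = 2,180,000 L.
(b) Chlorine deficit: 5.0 − 2.3 = 2.7 ppm = 2.7 mg/L as Cl₂.
(b) Cl₂ equivalent needed: 2.7 mg/L × 2,180,000 L = 5,886,000 mg = 5886 g.
(b) Product at 88.5% available chlorine: 5886 / 0.885 = 6651 g.

(a) 76.0%; (b) 6.65 kg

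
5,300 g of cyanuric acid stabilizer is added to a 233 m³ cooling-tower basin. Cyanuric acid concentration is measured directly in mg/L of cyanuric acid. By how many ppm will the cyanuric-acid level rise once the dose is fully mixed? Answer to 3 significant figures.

22.7 ppm

Volume: 233 m³ = 233,000 L.
Rise: 5,300 g / 233,000 L × 1000 = 22.75 mg/L.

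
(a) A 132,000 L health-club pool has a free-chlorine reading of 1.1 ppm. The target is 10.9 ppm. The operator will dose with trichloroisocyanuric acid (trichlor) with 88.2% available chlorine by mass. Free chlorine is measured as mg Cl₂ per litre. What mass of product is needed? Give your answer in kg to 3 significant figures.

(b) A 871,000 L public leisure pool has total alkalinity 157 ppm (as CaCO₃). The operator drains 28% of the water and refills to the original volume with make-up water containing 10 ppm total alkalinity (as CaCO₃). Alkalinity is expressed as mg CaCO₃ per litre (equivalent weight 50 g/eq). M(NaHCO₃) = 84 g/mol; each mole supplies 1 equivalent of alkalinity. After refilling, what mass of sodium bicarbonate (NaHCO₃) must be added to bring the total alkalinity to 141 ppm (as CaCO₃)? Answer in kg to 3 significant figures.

(a) Chlorine deficit: 10.9 − 1.1 = 9.8 ppm = 9.8 mg/L as Cl₂.
(a) Cl₂ equivalent needed: 9.8 mg/L × 132,000 L = 1,294,000 mg = 1294 g.
(a) Product at 88.2% available chlorine: 1294 / 0.882 = 1467 g.

(b) After draining 28% and refilling: 157 × 0.72 + 10 × 0.28 = 115.84 ppm.
(b) Deficit to target: 141 − 115.84 = 25.16 mg/L.
(b) As CaCO₃: 25.16 mg/L × 871,000 L = 21,910 g; ÷ 50 g/eq ÷ 1 = 438.3 mol NaHCO₃.
(b) Mass: 438.3 × 84 = 36,820 g.

(a) 1.47 kg; (b) 36.8 kg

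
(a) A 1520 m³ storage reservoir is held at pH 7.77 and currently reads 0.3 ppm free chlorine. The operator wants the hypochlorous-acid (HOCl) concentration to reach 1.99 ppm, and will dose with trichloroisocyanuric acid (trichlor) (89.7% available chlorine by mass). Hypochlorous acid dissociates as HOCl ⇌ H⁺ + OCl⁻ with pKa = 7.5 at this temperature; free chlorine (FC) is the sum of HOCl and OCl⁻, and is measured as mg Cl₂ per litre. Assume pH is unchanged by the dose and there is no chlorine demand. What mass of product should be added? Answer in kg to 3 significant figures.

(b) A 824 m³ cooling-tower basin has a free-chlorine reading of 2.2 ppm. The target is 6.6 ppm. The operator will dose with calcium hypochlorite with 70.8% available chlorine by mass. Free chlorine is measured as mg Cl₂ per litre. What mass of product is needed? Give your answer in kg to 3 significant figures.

(a) 9.14 kg; (b) 5.12 kg

(a) Volume: 1520 m³ = 1,520,000 L.
(a) [OCl⁻]/[HOCl] = 10^(pH − pKa) = 10^(7.77 − 7.5) = 1.862; fraction as HOCl = 1/(1 + 1.862) = 0.3494.
(a) Free chlorine required for 1.99 ppm HOCl: 1.99 / 0.3494 = 5.696 ppm.
(a) FC to add: 5.696 − 0.3 = 5.396 mg/L as Cl₂.
(a) Cl₂ equivalent: 5.396 mg/L × 1,520,000 L = 8201 g.
(a) Product at 89.7% available Cl: 8201 / 0.897 = 9143 g.

(b) Volume: 824 m³ = 824,000 L.
(b) Chlorine deficit: 6.6 − 2.2 = 4.4 ppm = 4.4 mg/L as Cl₂.
(b) Cl₂ equivalent needed: 4.4 mg/L × 824,000 L = 3,626,000 mg = 3626 g.
(b) Product at 70.8% available chlorine: 3626 / 0.708 = 5121 g.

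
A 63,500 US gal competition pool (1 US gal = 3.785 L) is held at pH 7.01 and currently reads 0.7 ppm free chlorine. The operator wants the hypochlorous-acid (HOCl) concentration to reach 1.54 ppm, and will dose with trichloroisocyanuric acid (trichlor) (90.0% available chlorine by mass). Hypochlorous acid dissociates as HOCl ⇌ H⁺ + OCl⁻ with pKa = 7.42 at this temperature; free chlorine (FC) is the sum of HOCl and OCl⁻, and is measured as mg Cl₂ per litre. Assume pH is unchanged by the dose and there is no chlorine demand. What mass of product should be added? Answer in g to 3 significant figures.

Volume: 63,500 US gal × 3.785 L/gal = 240,348 L.
[OCl⁻]/[HOCl] = 10^(pH − pKa) = 10^(7.01 − 7.42) = 0.389; fraction as HOCl = 1/(1 + 0.389) = 0.7199.
Free chlorine required for 1.54 ppm HOCl: 1.54 / 0.7199 = 2.139 ppm.
FC to add: 2.139 − 0.7 = 1.439 mg/L as Cl₂.
Cl₂ equivalent: 1.439 mg/L × 240,348 L = 345.9 g.
Product at 90.0% available Cl: 345.9 / 0.9 = 384.3 g.

384 g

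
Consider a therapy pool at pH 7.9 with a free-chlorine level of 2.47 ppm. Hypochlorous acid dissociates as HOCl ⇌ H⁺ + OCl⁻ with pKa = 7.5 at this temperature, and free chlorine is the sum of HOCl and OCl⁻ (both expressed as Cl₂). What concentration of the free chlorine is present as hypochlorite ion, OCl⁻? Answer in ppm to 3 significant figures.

1.77 ppm

[OCl⁻]/[HOCl] = 10^(pH − pKa) = 10^(7.9 − 7.5) = 10^0.40 = 2.512.
Fraction as HOCl = 1 / (1 + 2.512) = 0.2847.
OCl⁻ = (1 − 0.2847) × 2.47 ppm = 1.767 ppm.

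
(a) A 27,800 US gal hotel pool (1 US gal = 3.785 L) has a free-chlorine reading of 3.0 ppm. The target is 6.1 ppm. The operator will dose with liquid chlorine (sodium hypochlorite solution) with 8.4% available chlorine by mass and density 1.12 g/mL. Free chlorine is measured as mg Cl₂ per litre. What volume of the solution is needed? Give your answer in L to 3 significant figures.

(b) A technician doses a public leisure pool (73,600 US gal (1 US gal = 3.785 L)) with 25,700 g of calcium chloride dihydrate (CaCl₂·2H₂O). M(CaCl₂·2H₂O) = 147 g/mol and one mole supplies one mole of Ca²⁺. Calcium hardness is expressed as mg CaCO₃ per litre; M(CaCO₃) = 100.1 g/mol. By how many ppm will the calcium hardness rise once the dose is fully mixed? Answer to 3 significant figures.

(a) 3.47 L; (b) 62.8 ppm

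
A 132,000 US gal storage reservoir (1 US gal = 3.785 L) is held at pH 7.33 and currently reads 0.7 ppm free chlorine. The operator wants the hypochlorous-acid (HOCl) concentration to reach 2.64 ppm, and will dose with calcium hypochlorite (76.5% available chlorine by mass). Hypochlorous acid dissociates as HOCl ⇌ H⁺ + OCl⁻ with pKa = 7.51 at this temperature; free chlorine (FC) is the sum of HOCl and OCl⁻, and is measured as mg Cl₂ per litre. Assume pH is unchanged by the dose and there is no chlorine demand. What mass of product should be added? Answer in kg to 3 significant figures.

2.41 kg

Volume: 132,000 US gal × 3.785 L/gal = 499,620 L.
[OCl⁻]/[HOCl] = 10^(pH − pKa) = 10^(7.33 − 7.51) = 0.6607; fraction as HOCl = 1/(1 + 0.6607) = 0.6022.
Free chlorine required for 2.64 ppm HOCl: 2.64 / 0.6022 = 4.384 ppm.
FC to add: 4.384 − 0.7 = 3.684 mg/L as Cl₂.
Cl₂ equivalent: 3.684 mg/L × 499,620 L = 1841 g.
Product at 76.5% available Cl: 1841 / 0.765 = 2406 g.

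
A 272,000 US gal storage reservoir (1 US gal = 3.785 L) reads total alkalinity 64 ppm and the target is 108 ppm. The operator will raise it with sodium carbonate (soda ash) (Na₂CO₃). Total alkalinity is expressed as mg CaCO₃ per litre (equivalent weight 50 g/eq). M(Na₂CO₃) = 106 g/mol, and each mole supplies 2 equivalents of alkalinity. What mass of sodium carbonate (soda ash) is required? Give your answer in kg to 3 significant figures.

48.0 kg

Volume: 272,000 US gal × 3.785 L/gal = 1,029,520 L.
Alkalinity to add: (108 − 64) = 44 mg/L as CaCO₃ × 1,029,520 L = 45,300 g as CaCO₃.
Equivalents: 45,300 g ÷ 50 g/eq = 906 eq.
Each mole of Na₂CO₃ supplies 2 eq, so 906 / 2 = 453 mol.
Mass: 453 mol × 106 g/mol = 48,020 g.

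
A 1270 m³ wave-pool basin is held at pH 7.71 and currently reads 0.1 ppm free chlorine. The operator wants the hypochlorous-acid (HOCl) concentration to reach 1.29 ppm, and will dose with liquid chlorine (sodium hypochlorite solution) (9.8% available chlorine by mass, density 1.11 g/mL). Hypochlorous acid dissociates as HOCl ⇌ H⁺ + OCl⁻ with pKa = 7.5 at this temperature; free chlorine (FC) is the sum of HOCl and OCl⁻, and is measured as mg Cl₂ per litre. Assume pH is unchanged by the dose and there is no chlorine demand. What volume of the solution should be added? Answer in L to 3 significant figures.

38.3 L

Volume: 1270 m³ = 1,270,000 L.
[OCl⁻]/[HOCl] = 10^(pH − pKa) = 10^(7.71 − 7.5) = 1.622; fraction as HOCl = 1/(1 + 1.622) = 0.3814.
Free chlorine required for 1.29 ppm HOCl: 1.29 / 0.3814 = 3.382 ppm.
FC to add: 3.382 − 0.1 = 3.282 mg/L as Cl₂.
Cl₂ equivalent: 3.282 mg/L × 1,270,000 L = 4168 g.
Product at 9.8% available Cl: 4168 / 0.098 = 42,530 g.
Volume: 42,530 g ÷ 1.11 g/mL = 38,320 mL.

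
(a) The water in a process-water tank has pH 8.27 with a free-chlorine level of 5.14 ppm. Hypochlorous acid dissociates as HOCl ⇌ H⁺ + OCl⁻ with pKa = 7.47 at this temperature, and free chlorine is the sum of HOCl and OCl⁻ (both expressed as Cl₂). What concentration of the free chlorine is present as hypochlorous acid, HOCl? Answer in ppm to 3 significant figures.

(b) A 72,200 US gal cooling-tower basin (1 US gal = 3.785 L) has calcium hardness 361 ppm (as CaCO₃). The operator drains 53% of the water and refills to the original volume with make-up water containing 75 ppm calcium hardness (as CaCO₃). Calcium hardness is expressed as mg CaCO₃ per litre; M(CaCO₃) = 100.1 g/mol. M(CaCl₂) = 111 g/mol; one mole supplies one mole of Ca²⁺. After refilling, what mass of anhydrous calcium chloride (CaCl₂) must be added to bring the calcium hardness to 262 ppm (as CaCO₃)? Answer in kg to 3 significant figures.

(a) [OCl⁻]/[HOCl] = 10^(pH − pKa) = 10^(8.27 − 7.47) = 10^0.80 = 6.31.
(a) Fraction as HOCl = 1 / (1 + 6.31) = 0.1368.
(a) HOCl = 0.1368 × 5.14 ppm = 0.7032 ppm.

(b) Volume: 72,200 US gal × 3.785 L/gal = 273,277 L.
(b) After draining 53% and refilling: 361 × 0.47 + 75 × 0.53 = 209.42 ppm.
(b) Deficit to target: 262 − 209.42 = 52.58 mg/L.
(b) As CaCO₃: 52.58 mg/L × 273,277 L = 14,370 g; ÷ 100.1 = 143.5 mol Ca²⁺.
(b) Mass: 143.5 × 111 = 15,930 g.

(a) 0.703 ppm; (b) 15.9 kg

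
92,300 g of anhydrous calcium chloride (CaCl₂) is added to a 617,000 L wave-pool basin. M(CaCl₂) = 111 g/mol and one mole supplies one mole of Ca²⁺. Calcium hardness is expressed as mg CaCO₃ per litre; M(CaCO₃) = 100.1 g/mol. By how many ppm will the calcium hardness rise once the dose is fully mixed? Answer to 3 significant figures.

Moles of Ca²⁺: 92,300 g ÷ 111 g/mol = 831.5 mol.
As CaCO₃: 831.5 mol × 100.1 g/mol = 83,240 g.
Rise: 83,240 g / 617,000 L × 1000 = 134.9 mg/L.

135 ppm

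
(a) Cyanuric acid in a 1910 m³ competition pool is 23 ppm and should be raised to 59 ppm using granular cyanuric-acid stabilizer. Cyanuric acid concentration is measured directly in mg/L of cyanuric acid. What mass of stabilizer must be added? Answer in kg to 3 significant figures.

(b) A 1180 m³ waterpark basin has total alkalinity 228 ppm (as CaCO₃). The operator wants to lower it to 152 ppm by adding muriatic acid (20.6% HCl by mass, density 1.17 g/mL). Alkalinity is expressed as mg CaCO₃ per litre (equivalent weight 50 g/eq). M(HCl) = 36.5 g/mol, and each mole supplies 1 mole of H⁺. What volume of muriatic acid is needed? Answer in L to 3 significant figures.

(a) Volume: 1910 m³ = 1,910,000 L.
(a) CYA to add: (59 − 23) = 36 mg/L × 1,910,000 L = 68,760 g cyanuric acid.

(b) Volume: 1180 m³ = 1,180,000 L.
(b) Alkalinity to neutralize: (228 − 152) = 76 mg/L as CaCO₃ × 1,180,000 L = 89,680 g as CaCO₃.
(b) Equivalents of H⁺ required: 89,680 ÷ 50 g/eq = 1794 eq = 1794 mol HCl.
(b) Mass of HCl: 1794 × 36.5 = 65,470 g.
(b) Mass of 20.6% solution: 65,470 / 0.206 = 317,800 g.
(b) Volume: 317,800 g ÷ 1.17 g/mL = 271,600 mL.

(a) 68.8 kg; (b) 272 L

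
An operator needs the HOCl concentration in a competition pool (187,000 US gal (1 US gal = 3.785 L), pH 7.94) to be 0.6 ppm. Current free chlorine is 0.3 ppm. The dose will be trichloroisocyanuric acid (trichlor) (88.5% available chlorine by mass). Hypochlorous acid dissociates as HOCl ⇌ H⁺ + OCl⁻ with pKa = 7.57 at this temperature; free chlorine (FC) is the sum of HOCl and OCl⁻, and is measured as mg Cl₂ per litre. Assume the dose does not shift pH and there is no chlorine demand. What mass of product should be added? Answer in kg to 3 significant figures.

Volume: 187,000 US gal × 3.785 L/gal = 707,795 L.
[OCl⁻]/[HOCl] = 10^(pH − pKa) = 10^(7.94 − 7.57) = 2.344; fraction as HOCl = 1/(1 + 2.344) = 0.299.
Free chlorine required for 0.6 ppm HOCl: 0.6 / 0.299 = 2.007 ppm.
FC to add: 2.007 − 0.3 = 1.707 mg/L as Cl₂.
Cl₂ equivalent: 1.707 mg/L × 707,795 L = 1208 g.
Product at 88.5% available Cl: 1208 / 0.885 = 1365 g.

1.36 kg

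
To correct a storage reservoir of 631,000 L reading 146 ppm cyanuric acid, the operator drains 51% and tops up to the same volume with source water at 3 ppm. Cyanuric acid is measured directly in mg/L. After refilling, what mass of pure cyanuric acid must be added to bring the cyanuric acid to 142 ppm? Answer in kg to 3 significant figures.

43.5 kg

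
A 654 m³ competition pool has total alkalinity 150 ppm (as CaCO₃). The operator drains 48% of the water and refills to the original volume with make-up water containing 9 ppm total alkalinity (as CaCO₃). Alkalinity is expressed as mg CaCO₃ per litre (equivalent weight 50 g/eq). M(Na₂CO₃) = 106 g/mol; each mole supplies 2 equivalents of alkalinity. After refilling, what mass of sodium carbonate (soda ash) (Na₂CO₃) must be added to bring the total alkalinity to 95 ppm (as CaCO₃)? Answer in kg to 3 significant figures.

8.79 kg

Volume: 654 m³ = 654,000 L.
After draining 48% and refilling: 150 × 0.52 + 9 × 0.48 = 82.32 ppm.
Deficit to target: 95 − 82.32 = 12.68 mg/L.
As CaCO₃: 12.68 mg/L × 654,000 L = 8293 g; ÷ 50 g/eq ÷ 2 = 82.93 mol Na₂CO₃.
Mass: 82.93 × 106 = 8790 g.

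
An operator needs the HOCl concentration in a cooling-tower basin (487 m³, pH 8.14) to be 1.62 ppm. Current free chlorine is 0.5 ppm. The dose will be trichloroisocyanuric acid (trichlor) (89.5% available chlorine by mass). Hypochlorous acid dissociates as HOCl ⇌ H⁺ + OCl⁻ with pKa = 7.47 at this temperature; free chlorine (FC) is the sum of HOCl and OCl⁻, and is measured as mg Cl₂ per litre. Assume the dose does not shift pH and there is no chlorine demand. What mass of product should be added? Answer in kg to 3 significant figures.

4.73 kg

Volume: 487 m³ = 487,000 L.
[OCl⁻]/[HOCl] = 10^(pH − pKa) = 10^(8.14 − 7.47) = 4.677; fraction as HOCl = 1/(1 + 4.677) = 0.1761.
Free chlorine required for 1.62 ppm HOCl: 1.62 / 0.1761 = 9.197 ppm.
FC to add: 9.197 − 0.5 = 8.697 mg/L as Cl₂.
Cl₂ equivalent: 8.697 mg/L × 487,000 L = 4236 g.
Product at 89.5% available Cl: 4236 / 0.895 = 4733 g.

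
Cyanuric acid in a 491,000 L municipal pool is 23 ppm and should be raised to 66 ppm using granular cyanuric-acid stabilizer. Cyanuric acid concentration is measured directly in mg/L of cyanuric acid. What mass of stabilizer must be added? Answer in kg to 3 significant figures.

CYA to add: (66 − 23) = 43 mg/L × 491,000 L = 21,110 g cyanuric acid.

21.1 kg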